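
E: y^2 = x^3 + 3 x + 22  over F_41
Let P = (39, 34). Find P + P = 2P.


Doubling: s = (3 x1^2 + a) / (2 y1)
s = (3*39^2 + 3) / (2*34) mod 41 = 37
x3 = s^2 - 2 x1 mod 41 = 37^2 - 2*39 = 20
y3 = s (x1 - x3) - y1 mod 41 = 37 * (39 - 20) - 34 = 13

2P = (20, 13)


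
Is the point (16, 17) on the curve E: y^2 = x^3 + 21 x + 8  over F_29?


Check whether y^2 = x^3 + 21 x + 8 (mod 29) for (x, y) = (16, 17).
LHS: y^2 = 17^2 mod 29 = 28
RHS: x^3 + 21 x + 8 = 16^3 + 21*16 + 8 mod 29 = 3
LHS != RHS

No, not on the curve


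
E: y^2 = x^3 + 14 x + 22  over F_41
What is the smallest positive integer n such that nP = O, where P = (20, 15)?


Compute successive multiples of P until we hit O:
  1P = (20, 15)
  2P = (37, 5)
  3P = (34, 27)
  4P = (12, 27)
  5P = (1, 18)
  6P = (24, 18)
  7P = (36, 14)
  8P = (22, 21)
  ... (continuing to 39P)
  39P = O

ord(P) = 39


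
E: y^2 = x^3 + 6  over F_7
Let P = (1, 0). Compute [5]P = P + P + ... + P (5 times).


k = 5 = 101_2 (binary, LSB first: 101)
Double-and-add from P = (1, 0):
  bit 0 = 1: acc = O + (1, 0) = (1, 0)
  bit 1 = 0: acc unchanged = (1, 0)
  bit 2 = 1: acc = (1, 0) + O = (1, 0)

5P = (1, 0)


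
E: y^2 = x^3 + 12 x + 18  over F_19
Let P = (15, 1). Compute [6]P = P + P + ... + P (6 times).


k = 6 = 110_2 (binary, LSB first: 011)
Double-and-add from P = (15, 1):
  bit 0 = 0: acc unchanged = O
  bit 1 = 1: acc = O + (15, 18) = (15, 18)
  bit 2 = 1: acc = (15, 18) + (15, 1) = O

6P = O


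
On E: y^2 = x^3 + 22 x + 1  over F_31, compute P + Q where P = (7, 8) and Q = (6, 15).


P != Q, so use the chord formula.
s = (y2 - y1) / (x2 - x1) = (7) / (30) mod 31 = 24
x3 = s^2 - x1 - x2 mod 31 = 24^2 - 7 - 6 = 5
y3 = s (x1 - x3) - y1 mod 31 = 24 * (7 - 5) - 8 = 9

P + Q = (5, 9)


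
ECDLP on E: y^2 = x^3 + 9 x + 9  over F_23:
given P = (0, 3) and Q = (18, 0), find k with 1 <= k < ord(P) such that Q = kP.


Enumerate multiples of P until we hit Q = (18, 0):
  1P = (0, 3)
  2P = (8, 8)
  3P = (10, 8)
  4P = (19, 22)
  5P = (5, 15)
  6P = (21, 11)
  7P = (18, 0)
Match found at i = 7.

k = 7


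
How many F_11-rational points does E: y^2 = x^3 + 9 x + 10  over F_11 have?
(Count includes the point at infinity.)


For each x in F_11, count y with y^2 = x^3 + 9 x + 10 mod 11:
  x = 1: RHS = 9, y in [3, 8]  -> 2 point(s)
  x = 2: RHS = 3, y in [5, 6]  -> 2 point(s)
  x = 3: RHS = 9, y in [3, 8]  -> 2 point(s)
  x = 4: RHS = 0, y in [0]  -> 1 point(s)
  x = 5: RHS = 4, y in [2, 9]  -> 2 point(s)
  x = 6: RHS = 5, y in [4, 7]  -> 2 point(s)
  x = 7: RHS = 9, y in [3, 8]  -> 2 point(s)
  x = 8: RHS = 0, y in [0]  -> 1 point(s)
  x = 10: RHS = 0, y in [0]  -> 1 point(s)
Affine points: 15. Add the point at infinity: total = 16.

#E(F_11) = 16


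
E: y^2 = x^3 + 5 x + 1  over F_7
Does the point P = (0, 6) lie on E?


Check whether y^2 = x^3 + 5 x + 1 (mod 7) for (x, y) = (0, 6).
LHS: y^2 = 6^2 mod 7 = 1
RHS: x^3 + 5 x + 1 = 0^3 + 5*0 + 1 mod 7 = 1
LHS = RHS

Yes, on the curve


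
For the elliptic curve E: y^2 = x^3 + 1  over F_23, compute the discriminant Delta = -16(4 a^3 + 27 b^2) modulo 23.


4 a^3 + 27 b^2 = 4*0^3 + 27*1^2 = 0 + 27 = 27
Delta = -16 * (27) = -432
Delta mod 23 = 5

Delta = 5 (mod 23)


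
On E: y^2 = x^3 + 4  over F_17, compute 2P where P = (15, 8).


Doubling: s = (3 x1^2 + a) / (2 y1)
s = (3*15^2 + 0) / (2*8) mod 17 = 5
x3 = s^2 - 2 x1 mod 17 = 5^2 - 2*15 = 12
y3 = s (x1 - x3) - y1 mod 17 = 5 * (15 - 12) - 8 = 7

2P = (12, 7)


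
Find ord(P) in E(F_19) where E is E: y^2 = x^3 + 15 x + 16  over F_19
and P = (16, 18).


Compute successive multiples of P until we hit O:
  1P = (16, 18)
  2P = (10, 8)
  3P = (0, 15)
  4P = (4, 8)
  5P = (15, 5)
  6P = (5, 11)
  7P = (5, 8)
  8P = (15, 14)
  ... (continuing to 13P)
  13P = O

ord(P) = 13


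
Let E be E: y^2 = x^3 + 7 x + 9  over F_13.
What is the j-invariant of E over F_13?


Delta = -16(4 a^3 + 27 b^2) mod 13 = 9
-1728 * (4 a)^3 = -1728 * (4*7)^3 mod 13 = 8
j = 8 * 9^(-1) mod 13 = 11

j = 11 (mod 13)


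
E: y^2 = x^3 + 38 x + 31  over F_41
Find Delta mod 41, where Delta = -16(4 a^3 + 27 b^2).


4 a^3 + 27 b^2 = 4*38^3 + 27*31^2 = 219488 + 25947 = 245435
Delta = -16 * (245435) = -3926960
Delta mod 41 = 20

Delta = 20 (mod 41)


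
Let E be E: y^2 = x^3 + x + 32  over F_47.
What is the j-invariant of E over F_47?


Delta = -16(4 a^3 + 27 b^2) mod 47 = 26
-1728 * (4 a)^3 = -1728 * (4*1)^3 mod 47 = 46
j = 46 * 26^(-1) mod 47 = 9

j = 9 (mod 47)


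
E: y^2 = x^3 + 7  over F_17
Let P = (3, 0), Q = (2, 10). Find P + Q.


P != Q, so use the chord formula.
s = (y2 - y1) / (x2 - x1) = (10) / (16) mod 17 = 7
x3 = s^2 - x1 - x2 mod 17 = 7^2 - 3 - 2 = 10
y3 = s (x1 - x3) - y1 mod 17 = 7 * (3 - 10) - 0 = 2

P + Q = (10, 2)


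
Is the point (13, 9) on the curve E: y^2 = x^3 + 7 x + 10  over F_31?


Check whether y^2 = x^3 + 7 x + 10 (mod 31) for (x, y) = (13, 9).
LHS: y^2 = 9^2 mod 31 = 19
RHS: x^3 + 7 x + 10 = 13^3 + 7*13 + 10 mod 31 = 4
LHS != RHS

No, not on the curve


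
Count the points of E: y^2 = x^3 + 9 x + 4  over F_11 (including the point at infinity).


For each x in F_11, count y with y^2 = x^3 + 9 x + 4 mod 11:
  x = 0: RHS = 4, y in [2, 9]  -> 2 point(s)
  x = 1: RHS = 3, y in [5, 6]  -> 2 point(s)
  x = 3: RHS = 3, y in [5, 6]  -> 2 point(s)
  x = 4: RHS = 5, y in [4, 7]  -> 2 point(s)
  x = 5: RHS = 9, y in [3, 8]  -> 2 point(s)
  x = 7: RHS = 3, y in [5, 6]  -> 2 point(s)
  x = 8: RHS = 5, y in [4, 7]  -> 2 point(s)
  x = 9: RHS = 0, y in [0]  -> 1 point(s)
  x = 10: RHS = 5, y in [4, 7]  -> 2 point(s)
Affine points: 17. Add the point at infinity: total = 18.

#E(F_11) = 18


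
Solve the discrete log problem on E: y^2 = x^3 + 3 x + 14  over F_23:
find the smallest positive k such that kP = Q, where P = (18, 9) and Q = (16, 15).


Enumerate multiples of P until we hit Q = (16, 15):
  1P = (18, 9)
  2P = (16, 15)
Match found at i = 2.

k = 2


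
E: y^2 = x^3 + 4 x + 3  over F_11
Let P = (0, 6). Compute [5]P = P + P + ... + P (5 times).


k = 5 = 101_2 (binary, LSB first: 101)
Double-and-add from P = (0, 6):
  bit 0 = 1: acc = O + (0, 6) = (0, 6)
  bit 1 = 0: acc unchanged = (0, 6)
  bit 2 = 1: acc = (0, 6) + (10, 8) = (5, 4)

5P = (5, 4)


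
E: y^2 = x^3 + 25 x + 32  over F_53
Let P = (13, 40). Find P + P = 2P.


Doubling: s = (3 x1^2 + a) / (2 y1)
s = (3*13^2 + 25) / (2*40) mod 53 = 4
x3 = s^2 - 2 x1 mod 53 = 4^2 - 2*13 = 43
y3 = s (x1 - x3) - y1 mod 53 = 4 * (13 - 43) - 40 = 52

2P = (43, 52)


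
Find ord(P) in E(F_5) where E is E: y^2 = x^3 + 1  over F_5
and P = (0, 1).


Compute successive multiples of P until we hit O:
  1P = (0, 1)
  2P = (0, 4)
  3P = O

ord(P) = 3


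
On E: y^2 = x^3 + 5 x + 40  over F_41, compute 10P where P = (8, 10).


k = 10 = 1010_2 (binary, LSB first: 0101)
Double-and-add from P = (8, 10):
  bit 0 = 0: acc unchanged = O
  bit 1 = 1: acc = O + (35, 9) = (35, 9)
  bit 2 = 0: acc unchanged = (35, 9)
  bit 3 = 1: acc = (35, 9) + (34, 21) = (34, 20)

10P = (34, 20)


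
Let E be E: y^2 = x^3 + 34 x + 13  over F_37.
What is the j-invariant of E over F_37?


Delta = -16(4 a^3 + 27 b^2) mod 37 = 19
-1728 * (4 a)^3 = -1728 * (4*34)^3 mod 37 = 10
j = 10 * 19^(-1) mod 37 = 20

j = 20 (mod 37)


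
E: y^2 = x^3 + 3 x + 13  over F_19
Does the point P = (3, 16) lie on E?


Check whether y^2 = x^3 + 3 x + 13 (mod 19) for (x, y) = (3, 16).
LHS: y^2 = 16^2 mod 19 = 9
RHS: x^3 + 3 x + 13 = 3^3 + 3*3 + 13 mod 19 = 11
LHS != RHS

No, not on the curve


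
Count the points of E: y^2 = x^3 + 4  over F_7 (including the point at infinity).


For each x in F_7, count y with y^2 = x^3 + 0 x + 4 mod 7:
  x = 0: RHS = 4, y in [2, 5]  -> 2 point(s)
Affine points: 2. Add the point at infinity: total = 3.

#E(F_7) = 3


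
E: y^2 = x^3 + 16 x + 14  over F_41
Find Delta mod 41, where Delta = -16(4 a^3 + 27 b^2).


4 a^3 + 27 b^2 = 4*16^3 + 27*14^2 = 16384 + 5292 = 21676
Delta = -16 * (21676) = -346816
Delta mod 41 = 3

Delta = 3 (mod 41)


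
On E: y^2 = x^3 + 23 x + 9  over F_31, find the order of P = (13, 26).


Compute successive multiples of P until we hit O:
  1P = (13, 26)
  2P = (24, 30)
  3P = (30, 27)
  4P = (16, 3)
  5P = (16, 28)
  6P = (30, 4)
  7P = (24, 1)
  8P = (13, 5)
  ... (continuing to 9P)
  9P = O

ord(P) = 9


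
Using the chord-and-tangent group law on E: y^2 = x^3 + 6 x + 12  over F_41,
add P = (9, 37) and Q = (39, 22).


P != Q, so use the chord formula.
s = (y2 - y1) / (x2 - x1) = (26) / (30) mod 41 = 20
x3 = s^2 - x1 - x2 mod 41 = 20^2 - 9 - 39 = 24
y3 = s (x1 - x3) - y1 mod 41 = 20 * (9 - 24) - 37 = 32

P + Q = (24, 32)


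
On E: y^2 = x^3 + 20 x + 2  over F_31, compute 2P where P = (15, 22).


Doubling: s = (3 x1^2 + a) / (2 y1)
s = (3*15^2 + 20) / (2*22) mod 31 = 1
x3 = s^2 - 2 x1 mod 31 = 1^2 - 2*15 = 2
y3 = s (x1 - x3) - y1 mod 31 = 1 * (15 - 2) - 22 = 22

2P = (2, 22)


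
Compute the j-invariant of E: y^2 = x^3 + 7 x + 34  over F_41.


Delta = -16(4 a^3 + 27 b^2) mod 41 = 12
-1728 * (4 a)^3 = -1728 * (4*7)^3 mod 41 = 21
j = 21 * 12^(-1) mod 41 = 12

j = 12 (mod 41)


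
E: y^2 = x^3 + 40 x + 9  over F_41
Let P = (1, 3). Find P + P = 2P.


Doubling: s = (3 x1^2 + a) / (2 y1)
s = (3*1^2 + 40) / (2*3) mod 41 = 14
x3 = s^2 - 2 x1 mod 41 = 14^2 - 2*1 = 30
y3 = s (x1 - x3) - y1 mod 41 = 14 * (1 - 30) - 3 = 1

2P = (30, 1)


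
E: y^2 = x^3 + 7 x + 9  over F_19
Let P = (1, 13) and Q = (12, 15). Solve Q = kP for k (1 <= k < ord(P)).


Enumerate multiples of P until we hit Q = (12, 15):
  1P = (1, 13)
  2P = (14, 1)
  3P = (8, 11)
  4P = (0, 3)
  5P = (4, 14)
  6P = (12, 15)
Match found at i = 6.

k = 6


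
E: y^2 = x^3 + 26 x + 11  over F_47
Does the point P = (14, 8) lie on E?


Check whether y^2 = x^3 + 26 x + 11 (mod 47) for (x, y) = (14, 8).
LHS: y^2 = 8^2 mod 47 = 17
RHS: x^3 + 26 x + 11 = 14^3 + 26*14 + 11 mod 47 = 17
LHS = RHS

Yes, on the curve


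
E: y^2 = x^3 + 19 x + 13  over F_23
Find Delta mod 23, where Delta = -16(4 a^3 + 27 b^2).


4 a^3 + 27 b^2 = 4*19^3 + 27*13^2 = 27436 + 4563 = 31999
Delta = -16 * (31999) = -511984
Delta mod 23 = 19

Delta = 19 (mod 23)


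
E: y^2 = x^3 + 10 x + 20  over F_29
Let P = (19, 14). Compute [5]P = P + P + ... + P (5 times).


k = 5 = 101_2 (binary, LSB first: 101)
Double-and-add from P = (19, 14):
  bit 0 = 1: acc = O + (19, 14) = (19, 14)
  bit 1 = 0: acc unchanged = (19, 14)
  bit 2 = 1: acc = (19, 14) + (14, 27) = (19, 15)

5P = (19, 15)


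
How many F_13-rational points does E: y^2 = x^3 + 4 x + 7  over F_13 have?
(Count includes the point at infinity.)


For each x in F_13, count y with y^2 = x^3 + 4 x + 7 mod 13:
  x = 1: RHS = 12, y in [5, 8]  -> 2 point(s)
  x = 2: RHS = 10, y in [6, 7]  -> 2 point(s)
  x = 4: RHS = 9, y in [3, 10]  -> 2 point(s)
  x = 5: RHS = 9, y in [3, 10]  -> 2 point(s)
  x = 6: RHS = 0, y in [0]  -> 1 point(s)
  x = 7: RHS = 1, y in [1, 12]  -> 2 point(s)
  x = 11: RHS = 4, y in [2, 11]  -> 2 point(s)
Affine points: 13. Add the point at infinity: total = 14.

#E(F_13) = 14


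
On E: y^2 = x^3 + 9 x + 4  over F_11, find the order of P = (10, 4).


Compute successive multiples of P until we hit O:
  1P = (10, 4)
  2P = (7, 6)
  3P = (3, 6)
  4P = (1, 6)
  5P = (1, 5)
  6P = (3, 5)
  7P = (7, 5)
  8P = (10, 7)
  ... (continuing to 9P)
  9P = O

ord(P) = 9


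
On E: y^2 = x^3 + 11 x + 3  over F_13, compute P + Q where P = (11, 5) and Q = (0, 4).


P != Q, so use the chord formula.
s = (y2 - y1) / (x2 - x1) = (12) / (2) mod 13 = 6
x3 = s^2 - x1 - x2 mod 13 = 6^2 - 11 - 0 = 12
y3 = s (x1 - x3) - y1 mod 13 = 6 * (11 - 12) - 5 = 2

P + Q = (12, 2)


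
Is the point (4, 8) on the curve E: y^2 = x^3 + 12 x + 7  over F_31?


Check whether y^2 = x^3 + 12 x + 7 (mod 31) for (x, y) = (4, 8).
LHS: y^2 = 8^2 mod 31 = 2
RHS: x^3 + 12 x + 7 = 4^3 + 12*4 + 7 mod 31 = 26
LHS != RHS

No, not on the curve


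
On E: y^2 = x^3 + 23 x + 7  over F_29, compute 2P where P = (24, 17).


Doubling: s = (3 x1^2 + a) / (2 y1)
s = (3*24^2 + 23) / (2*17) mod 29 = 8
x3 = s^2 - 2 x1 mod 29 = 8^2 - 2*24 = 16
y3 = s (x1 - x3) - y1 mod 29 = 8 * (24 - 16) - 17 = 18

2P = (16, 18)


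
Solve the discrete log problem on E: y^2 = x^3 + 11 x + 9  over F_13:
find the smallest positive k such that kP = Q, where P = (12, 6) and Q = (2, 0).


Enumerate multiples of P until we hit Q = (2, 0):
  1P = (12, 6)
  2P = (3, 11)
  3P = (2, 0)
Match found at i = 3.

k = 3


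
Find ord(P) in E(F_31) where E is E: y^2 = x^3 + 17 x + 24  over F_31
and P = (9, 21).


Compute successive multiples of P until we hit O:
  1P = (9, 21)
  2P = (27, 27)
  3P = (2, 2)
  4P = (28, 16)
  5P = (3, 28)
  6P = (4, 30)
  7P = (20, 5)
  8P = (20, 26)
  ... (continuing to 15P)
  15P = O

ord(P) = 15


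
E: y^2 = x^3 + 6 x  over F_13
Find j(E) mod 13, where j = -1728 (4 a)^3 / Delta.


Delta = -16(4 a^3 + 27 b^2) mod 13 = 8
-1728 * (4 a)^3 = -1728 * (4*6)^3 mod 13 = 5
j = 5 * 8^(-1) mod 13 = 12

j = 12 (mod 13)


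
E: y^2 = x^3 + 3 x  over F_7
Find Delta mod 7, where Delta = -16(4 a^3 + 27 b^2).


4 a^3 + 27 b^2 = 4*3^3 + 27*0^2 = 108 + 0 = 108
Delta = -16 * (108) = -1728
Delta mod 7 = 1

Delta = 1 (mod 7)


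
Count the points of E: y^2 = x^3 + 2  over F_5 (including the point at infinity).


For each x in F_5, count y with y^2 = x^3 + 0 x + 2 mod 5:
  x = 2: RHS = 0, y in [0]  -> 1 point(s)
  x = 3: RHS = 4, y in [2, 3]  -> 2 point(s)
  x = 4: RHS = 1, y in [1, 4]  -> 2 point(s)
Affine points: 5. Add the point at infinity: total = 6.

#E(F_5) = 6


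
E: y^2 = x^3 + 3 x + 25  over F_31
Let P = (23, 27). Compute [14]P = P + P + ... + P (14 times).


k = 14 = 1110_2 (binary, LSB first: 0111)
Double-and-add from P = (23, 27):
  bit 0 = 0: acc unchanged = O
  bit 1 = 1: acc = O + (10, 1) = (10, 1)
  bit 2 = 1: acc = (10, 1) + (0, 26) = (4, 15)
  bit 3 = 1: acc = (4, 15) + (19, 20) = (15, 2)

14P = (15, 2)


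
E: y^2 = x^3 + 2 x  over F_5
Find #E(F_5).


For each x in F_5, count y with y^2 = x^3 + 2 x + 0 mod 5:
  x = 0: RHS = 0, y in [0]  -> 1 point(s)
Affine points: 1. Add the point at infinity: total = 2.

#E(F_5) = 2


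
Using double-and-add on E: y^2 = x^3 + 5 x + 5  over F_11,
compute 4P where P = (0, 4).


k = 4 = 100_2 (binary, LSB first: 001)
Double-and-add from P = (0, 4):
  bit 0 = 0: acc unchanged = O
  bit 1 = 0: acc unchanged = O
  bit 2 = 1: acc = O + (4, 1) = (4, 1)

4P = (4, 1)


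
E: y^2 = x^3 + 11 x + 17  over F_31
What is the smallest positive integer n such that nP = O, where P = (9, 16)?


Compute successive multiples of P until we hit O:
  1P = (9, 16)
  2P = (18, 23)
  3P = (18, 8)
  4P = (9, 15)
  5P = O

ord(P) = 5


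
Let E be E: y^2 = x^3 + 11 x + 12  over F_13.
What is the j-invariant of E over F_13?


Delta = -16(4 a^3 + 27 b^2) mod 13 = 2
-1728 * (4 a)^3 = -1728 * (4*11)^3 mod 13 = 8
j = 8 * 2^(-1) mod 13 = 4

j = 4 (mod 13)


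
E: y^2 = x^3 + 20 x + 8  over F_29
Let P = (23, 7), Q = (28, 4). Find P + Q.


P != Q, so use the chord formula.
s = (y2 - y1) / (x2 - x1) = (26) / (5) mod 29 = 11
x3 = s^2 - x1 - x2 mod 29 = 11^2 - 23 - 28 = 12
y3 = s (x1 - x3) - y1 mod 29 = 11 * (23 - 12) - 7 = 27

P + Q = (12, 27)


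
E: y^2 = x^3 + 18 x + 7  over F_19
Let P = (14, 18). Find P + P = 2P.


Doubling: s = (3 x1^2 + a) / (2 y1)
s = (3*14^2 + 18) / (2*18) mod 19 = 1
x3 = s^2 - 2 x1 mod 19 = 1^2 - 2*14 = 11
y3 = s (x1 - x3) - y1 mod 19 = 1 * (14 - 11) - 18 = 4

2P = (11, 4)


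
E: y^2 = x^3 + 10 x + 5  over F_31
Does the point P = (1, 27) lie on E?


Check whether y^2 = x^3 + 10 x + 5 (mod 31) for (x, y) = (1, 27).
LHS: y^2 = 27^2 mod 31 = 16
RHS: x^3 + 10 x + 5 = 1^3 + 10*1 + 5 mod 31 = 16
LHS = RHS

Yes, on the curve


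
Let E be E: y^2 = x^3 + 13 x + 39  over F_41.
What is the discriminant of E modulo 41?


4 a^3 + 27 b^2 = 4*13^3 + 27*39^2 = 8788 + 41067 = 49855
Delta = -16 * (49855) = -797680
Delta mod 41 = 16

Delta = 16 (mod 41)


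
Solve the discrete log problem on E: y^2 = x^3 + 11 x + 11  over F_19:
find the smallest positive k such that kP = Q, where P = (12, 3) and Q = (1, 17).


Enumerate multiples of P until we hit Q = (1, 17):
  1P = (12, 3)
  2P = (15, 13)
  3P = (1, 2)
  4P = (17, 0)
  5P = (1, 17)
Match found at i = 5.

k = 5


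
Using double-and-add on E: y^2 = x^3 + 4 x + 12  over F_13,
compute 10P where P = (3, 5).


k = 10 = 1010_2 (binary, LSB first: 0101)
Double-and-add from P = (3, 5):
  bit 0 = 0: acc unchanged = O
  bit 1 = 1: acc = O + (4, 1) = (4, 1)
  bit 2 = 0: acc unchanged = (4, 1)
  bit 3 = 1: acc = (4, 1) + (0, 5) = (10, 5)

10P = (10, 5)


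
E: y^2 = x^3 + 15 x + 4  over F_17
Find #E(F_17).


For each x in F_17, count y with y^2 = x^3 + 15 x + 4 mod 17:
  x = 0: RHS = 4, y in [2, 15]  -> 2 point(s)
  x = 2: RHS = 8, y in [5, 12]  -> 2 point(s)
  x = 3: RHS = 8, y in [5, 12]  -> 2 point(s)
  x = 4: RHS = 9, y in [3, 14]  -> 2 point(s)
  x = 5: RHS = 0, y in [0]  -> 1 point(s)
  x = 6: RHS = 4, y in [2, 15]  -> 2 point(s)
  x = 9: RHS = 1, y in [1, 16]  -> 2 point(s)
  x = 10: RHS = 15, y in [7, 10]  -> 2 point(s)
  x = 11: RHS = 4, y in [2, 15]  -> 2 point(s)
  x = 12: RHS = 8, y in [5, 12]  -> 2 point(s)
  x = 13: RHS = 16, y in [4, 13]  -> 2 point(s)
  x = 14: RHS = 0, y in [0]  -> 1 point(s)
  x = 15: RHS = 0, y in [0]  -> 1 point(s)
Affine points: 23. Add the point at infinity: total = 24.

#E(F_17) = 24


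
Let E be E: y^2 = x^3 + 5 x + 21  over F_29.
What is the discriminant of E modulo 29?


4 a^3 + 27 b^2 = 4*5^3 + 27*21^2 = 500 + 11907 = 12407
Delta = -16 * (12407) = -198512
Delta mod 29 = 22

Delta = 22 (mod 29)


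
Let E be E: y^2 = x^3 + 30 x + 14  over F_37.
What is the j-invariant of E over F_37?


Delta = -16(4 a^3 + 27 b^2) mod 37 = 32
-1728 * (4 a)^3 = -1728 * (4*30)^3 mod 37 = 27
j = 27 * 32^(-1) mod 37 = 2

j = 2 (mod 37)


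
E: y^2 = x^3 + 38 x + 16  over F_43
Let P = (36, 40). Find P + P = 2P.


Doubling: s = (3 x1^2 + a) / (2 y1)
s = (3*36^2 + 38) / (2*40) mod 43 = 5
x3 = s^2 - 2 x1 mod 43 = 5^2 - 2*36 = 39
y3 = s (x1 - x3) - y1 mod 43 = 5 * (36 - 39) - 40 = 31

2P = (39, 31)


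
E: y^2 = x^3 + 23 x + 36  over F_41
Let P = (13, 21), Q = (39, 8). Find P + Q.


P != Q, so use the chord formula.
s = (y2 - y1) / (x2 - x1) = (28) / (26) mod 41 = 20
x3 = s^2 - x1 - x2 mod 41 = 20^2 - 13 - 39 = 20
y3 = s (x1 - x3) - y1 mod 41 = 20 * (13 - 20) - 21 = 3

P + Q = (20, 3)


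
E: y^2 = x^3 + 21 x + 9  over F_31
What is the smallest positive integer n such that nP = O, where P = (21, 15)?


Compute successive multiples of P until we hit O:
  1P = (21, 15)
  2P = (17, 3)
  3P = (2, 11)
  4P = (15, 14)
  5P = (20, 11)
  6P = (6, 14)
  7P = (8, 21)
  8P = (9, 20)
  ... (continuing to 19P)
  19P = O

ord(P) = 19


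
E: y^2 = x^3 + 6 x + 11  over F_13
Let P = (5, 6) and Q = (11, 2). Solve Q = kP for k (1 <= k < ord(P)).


Enumerate multiples of P until we hit Q = (11, 2):
  1P = (5, 6)
  2P = (12, 2)
  3P = (8, 5)
  4P = (3, 2)
  5P = (9, 12)
  6P = (11, 11)
  7P = (6, 4)
  8P = (6, 9)
  9P = (11, 2)
Match found at i = 9.

k = 9


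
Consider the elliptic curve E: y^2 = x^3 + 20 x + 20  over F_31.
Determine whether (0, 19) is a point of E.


Check whether y^2 = x^3 + 20 x + 20 (mod 31) for (x, y) = (0, 19).
LHS: y^2 = 19^2 mod 31 = 20
RHS: x^3 + 20 x + 20 = 0^3 + 20*0 + 20 mod 31 = 20
LHS = RHS

Yes, on the curve


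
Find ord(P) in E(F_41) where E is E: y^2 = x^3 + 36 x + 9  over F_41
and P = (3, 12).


Compute successive multiples of P until we hit O:
  1P = (3, 12)
  2P = (31, 17)
  3P = (12, 23)
  4P = (28, 3)
  5P = (14, 10)
  6P = (22, 25)
  7P = (0, 3)
  8P = (6, 20)
  ... (continuing to 36P)
  36P = O

ord(P) = 36


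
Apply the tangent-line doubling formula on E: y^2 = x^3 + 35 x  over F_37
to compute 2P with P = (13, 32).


Doubling: s = (3 x1^2 + a) / (2 y1)
s = (3*13^2 + 35) / (2*32) mod 37 = 5
x3 = s^2 - 2 x1 mod 37 = 5^2 - 2*13 = 36
y3 = s (x1 - x3) - y1 mod 37 = 5 * (13 - 36) - 32 = 1

2P = (36, 1)


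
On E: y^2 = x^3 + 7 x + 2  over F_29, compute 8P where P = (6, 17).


k = 8 = 1000_2 (binary, LSB first: 0001)
Double-and-add from P = (6, 17):
  bit 0 = 0: acc unchanged = O
  bit 1 = 0: acc unchanged = O
  bit 2 = 0: acc unchanged = O
  bit 3 = 1: acc = O + (4, 23) = (4, 23)

8P = (4, 23)


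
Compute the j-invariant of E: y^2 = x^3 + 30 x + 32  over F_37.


Delta = -16(4 a^3 + 27 b^2) mod 37 = 15
-1728 * (4 a)^3 = -1728 * (4*30)^3 mod 37 = 27
j = 27 * 15^(-1) mod 37 = 24

j = 24 (mod 37)


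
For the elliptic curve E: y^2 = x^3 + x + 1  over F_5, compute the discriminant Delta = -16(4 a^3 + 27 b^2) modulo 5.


4 a^3 + 27 b^2 = 4*1^3 + 27*1^2 = 4 + 27 = 31
Delta = -16 * (31) = -496
Delta mod 5 = 4

Delta = 4 (mod 5)


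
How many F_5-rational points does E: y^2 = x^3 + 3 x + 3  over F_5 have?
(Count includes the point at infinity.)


For each x in F_5, count y with y^2 = x^3 + 3 x + 3 mod 5:
  x = 3: RHS = 4, y in [2, 3]  -> 2 point(s)
  x = 4: RHS = 4, y in [2, 3]  -> 2 point(s)
Affine points: 4. Add the point at infinity: total = 5.

#E(F_5) = 5


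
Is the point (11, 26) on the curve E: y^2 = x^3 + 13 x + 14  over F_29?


Check whether y^2 = x^3 + 13 x + 14 (mod 29) for (x, y) = (11, 26).
LHS: y^2 = 26^2 mod 29 = 9
RHS: x^3 + 13 x + 14 = 11^3 + 13*11 + 14 mod 29 = 9
LHS = RHS

Yes, on the curve


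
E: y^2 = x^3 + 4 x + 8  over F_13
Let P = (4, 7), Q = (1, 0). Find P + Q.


P != Q, so use the chord formula.
s = (y2 - y1) / (x2 - x1) = (6) / (10) mod 13 = 11
x3 = s^2 - x1 - x2 mod 13 = 11^2 - 4 - 1 = 12
y3 = s (x1 - x3) - y1 mod 13 = 11 * (4 - 12) - 7 = 9

P + Q = (12, 9)


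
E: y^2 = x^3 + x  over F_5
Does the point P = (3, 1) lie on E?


Check whether y^2 = x^3 + 1 x + 0 (mod 5) for (x, y) = (3, 1).
LHS: y^2 = 1^2 mod 5 = 1
RHS: x^3 + 1 x + 0 = 3^3 + 1*3 + 0 mod 5 = 0
LHS != RHS

No, not on the curve


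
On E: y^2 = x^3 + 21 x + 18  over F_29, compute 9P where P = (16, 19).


k = 9 = 1001_2 (binary, LSB first: 1001)
Double-and-add from P = (16, 19):
  bit 0 = 1: acc = O + (16, 19) = (16, 19)
  bit 1 = 0: acc unchanged = (16, 19)
  bit 2 = 0: acc unchanged = (16, 19)
  bit 3 = 1: acc = (16, 19) + (5, 4) = (24, 7)

9P = (24, 7)


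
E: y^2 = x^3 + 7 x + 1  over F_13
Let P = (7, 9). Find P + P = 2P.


Doubling: s = (3 x1^2 + a) / (2 y1)
s = (3*7^2 + 7) / (2*9) mod 13 = 10
x3 = s^2 - 2 x1 mod 13 = 10^2 - 2*7 = 8
y3 = s (x1 - x3) - y1 mod 13 = 10 * (7 - 8) - 9 = 7

2P = (8, 7)


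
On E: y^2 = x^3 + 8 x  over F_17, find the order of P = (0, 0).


Compute successive multiples of P until we hit O:
  1P = (0, 0)
  2P = O

ord(P) = 2


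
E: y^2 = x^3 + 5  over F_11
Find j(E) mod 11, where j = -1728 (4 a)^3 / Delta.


Delta = -16(4 a^3 + 27 b^2) mod 11 = 2
-1728 * (4 a)^3 = -1728 * (4*0)^3 mod 11 = 0
j = 0 * 2^(-1) mod 11 = 0

j = 0 (mod 11)


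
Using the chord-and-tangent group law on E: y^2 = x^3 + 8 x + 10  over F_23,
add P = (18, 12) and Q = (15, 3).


P != Q, so use the chord formula.
s = (y2 - y1) / (x2 - x1) = (14) / (20) mod 23 = 3
x3 = s^2 - x1 - x2 mod 23 = 3^2 - 18 - 15 = 22
y3 = s (x1 - x3) - y1 mod 23 = 3 * (18 - 22) - 12 = 22

P + Q = (22, 22)


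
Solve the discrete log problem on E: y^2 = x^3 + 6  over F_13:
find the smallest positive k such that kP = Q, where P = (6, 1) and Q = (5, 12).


Enumerate multiples of P until we hit Q = (5, 12):
  1P = (6, 1)
  2P = (5, 1)
  3P = (2, 12)
  4P = (2, 1)
  5P = (5, 12)
Match found at i = 5.

k = 5


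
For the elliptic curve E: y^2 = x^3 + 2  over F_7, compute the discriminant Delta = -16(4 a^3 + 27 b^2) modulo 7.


4 a^3 + 27 b^2 = 4*0^3 + 27*2^2 = 0 + 108 = 108
Delta = -16 * (108) = -1728
Delta mod 7 = 1

Delta = 1 (mod 7)


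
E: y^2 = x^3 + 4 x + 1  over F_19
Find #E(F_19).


For each x in F_19, count y with y^2 = x^3 + 4 x + 1 mod 19:
  x = 0: RHS = 1, y in [1, 18]  -> 2 point(s)
  x = 1: RHS = 6, y in [5, 14]  -> 2 point(s)
  x = 2: RHS = 17, y in [6, 13]  -> 2 point(s)
  x = 4: RHS = 5, y in [9, 10]  -> 2 point(s)
  x = 7: RHS = 11, y in [7, 12]  -> 2 point(s)
  x = 9: RHS = 6, y in [5, 14]  -> 2 point(s)
  x = 15: RHS = 16, y in [4, 15]  -> 2 point(s)
  x = 16: RHS = 0, y in [0]  -> 1 point(s)
  x = 17: RHS = 4, y in [2, 17]  -> 2 point(s)
Affine points: 17. Add the point at infinity: total = 18.

#E(F_19) = 18


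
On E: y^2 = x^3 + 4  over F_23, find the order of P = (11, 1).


Compute successive multiples of P until we hit O:
  1P = (11, 1)
  2P = (13, 4)
  3P = (7, 5)
  4P = (6, 17)
  5P = (19, 20)
  6P = (22, 16)
  7P = (16, 11)
  8P = (0, 21)
  ... (continuing to 24P)
  24P = O

ord(P) = 24


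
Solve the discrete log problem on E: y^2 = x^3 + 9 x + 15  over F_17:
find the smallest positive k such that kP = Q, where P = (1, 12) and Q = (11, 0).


Enumerate multiples of P until we hit Q = (11, 0):
  1P = (1, 12)
  2P = (11, 0)
Match found at i = 2.

k = 2


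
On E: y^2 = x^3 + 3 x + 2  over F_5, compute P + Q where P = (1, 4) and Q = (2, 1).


P != Q, so use the chord formula.
s = (y2 - y1) / (x2 - x1) = (2) / (1) mod 5 = 2
x3 = s^2 - x1 - x2 mod 5 = 2^2 - 1 - 2 = 1
y3 = s (x1 - x3) - y1 mod 5 = 2 * (1 - 1) - 4 = 1

P + Q = (1, 1)


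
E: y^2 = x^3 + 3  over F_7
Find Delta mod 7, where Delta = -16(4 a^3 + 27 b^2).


4 a^3 + 27 b^2 = 4*0^3 + 27*3^2 = 0 + 243 = 243
Delta = -16 * (243) = -3888
Delta mod 7 = 4

Delta = 4 (mod 7)


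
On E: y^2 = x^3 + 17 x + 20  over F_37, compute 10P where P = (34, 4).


k = 10 = 1010_2 (binary, LSB first: 0101)
Double-and-add from P = (34, 4):
  bit 0 = 0: acc unchanged = O
  bit 1 = 1: acc = O + (27, 16) = (27, 16)
  bit 2 = 0: acc unchanged = (27, 16)
  bit 3 = 1: acc = (27, 16) + (25, 30) = (34, 33)

10P = (34, 33)


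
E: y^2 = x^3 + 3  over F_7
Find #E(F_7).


For each x in F_7, count y with y^2 = x^3 + 0 x + 3 mod 7:
  x = 1: RHS = 4, y in [2, 5]  -> 2 point(s)
  x = 2: RHS = 4, y in [2, 5]  -> 2 point(s)
  x = 3: RHS = 2, y in [3, 4]  -> 2 point(s)
  x = 4: RHS = 4, y in [2, 5]  -> 2 point(s)
  x = 5: RHS = 2, y in [3, 4]  -> 2 point(s)
  x = 6: RHS = 2, y in [3, 4]  -> 2 point(s)
Affine points: 12. Add the point at infinity: total = 13.

#E(F_7) = 13


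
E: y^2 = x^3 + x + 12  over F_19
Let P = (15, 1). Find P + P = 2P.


Doubling: s = (3 x1^2 + a) / (2 y1)
s = (3*15^2 + 1) / (2*1) mod 19 = 15
x3 = s^2 - 2 x1 mod 19 = 15^2 - 2*15 = 5
y3 = s (x1 - x3) - y1 mod 19 = 15 * (15 - 5) - 1 = 16

2P = (5, 16)


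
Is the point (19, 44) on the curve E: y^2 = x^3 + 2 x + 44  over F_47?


Check whether y^2 = x^3 + 2 x + 44 (mod 47) for (x, y) = (19, 44).
LHS: y^2 = 44^2 mod 47 = 9
RHS: x^3 + 2 x + 44 = 19^3 + 2*19 + 44 mod 47 = 32
LHS != RHS

No, not on the curve


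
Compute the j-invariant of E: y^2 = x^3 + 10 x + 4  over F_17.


Delta = -16(4 a^3 + 27 b^2) mod 17 = 12
-1728 * (4 a)^3 = -1728 * (4*10)^3 mod 17 = 4
j = 4 * 12^(-1) mod 17 = 6

j = 6 (mod 17)


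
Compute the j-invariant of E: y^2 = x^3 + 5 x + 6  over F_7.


Delta = -16(4 a^3 + 27 b^2) mod 7 = 3
-1728 * (4 a)^3 = -1728 * (4*5)^3 mod 7 = 6
j = 6 * 3^(-1) mod 7 = 2

j = 2 (mod 7)


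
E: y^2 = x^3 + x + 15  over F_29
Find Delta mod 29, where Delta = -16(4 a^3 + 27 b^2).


4 a^3 + 27 b^2 = 4*1^3 + 27*15^2 = 4 + 6075 = 6079
Delta = -16 * (6079) = -97264
Delta mod 29 = 2

Delta = 2 (mod 29)


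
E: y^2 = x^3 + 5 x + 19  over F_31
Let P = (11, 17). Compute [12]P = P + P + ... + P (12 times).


k = 12 = 1100_2 (binary, LSB first: 0011)
Double-and-add from P = (11, 17):
  bit 0 = 0: acc unchanged = O
  bit 1 = 0: acc unchanged = O
  bit 2 = 1: acc = O + (7, 5) = (7, 5)
  bit 3 = 1: acc = (7, 5) + (5, 13) = (4, 14)

12P = (4, 14)


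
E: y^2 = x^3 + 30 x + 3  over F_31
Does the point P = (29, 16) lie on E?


Check whether y^2 = x^3 + 30 x + 3 (mod 31) for (x, y) = (29, 16).
LHS: y^2 = 16^2 mod 31 = 8
RHS: x^3 + 30 x + 3 = 29^3 + 30*29 + 3 mod 31 = 28
LHS != RHS

No, not on the curve


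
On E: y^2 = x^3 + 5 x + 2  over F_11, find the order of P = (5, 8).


Compute successive multiples of P until we hit O:
  1P = (5, 8)
  2P = (4, 8)
  3P = (2, 3)
  4P = (8, 9)
  5P = (3, 0)
  6P = (8, 2)
  7P = (2, 8)
  8P = (4, 3)
  ... (continuing to 10P)
  10P = O

ord(P) = 10


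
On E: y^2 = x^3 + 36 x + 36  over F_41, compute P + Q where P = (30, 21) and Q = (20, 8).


P != Q, so use the chord formula.
s = (y2 - y1) / (x2 - x1) = (28) / (31) mod 41 = 30
x3 = s^2 - x1 - x2 mod 41 = 30^2 - 30 - 20 = 30
y3 = s (x1 - x3) - y1 mod 41 = 30 * (30 - 30) - 21 = 20

P + Q = (30, 20)


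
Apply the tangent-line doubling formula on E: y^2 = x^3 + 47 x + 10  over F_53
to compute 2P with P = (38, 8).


Doubling: s = (3 x1^2 + a) / (2 y1)
s = (3*38^2 + 47) / (2*8) mod 53 = 12
x3 = s^2 - 2 x1 mod 53 = 12^2 - 2*38 = 15
y3 = s (x1 - x3) - y1 mod 53 = 12 * (38 - 15) - 8 = 3

2P = (15, 3)


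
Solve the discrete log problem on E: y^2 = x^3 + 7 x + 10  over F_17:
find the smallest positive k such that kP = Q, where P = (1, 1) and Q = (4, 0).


Enumerate multiples of P until we hit Q = (4, 0):
  1P = (1, 1)
  2P = (6, 8)
  3P = (14, 8)
  4P = (4, 0)
Match found at i = 4.

k = 4


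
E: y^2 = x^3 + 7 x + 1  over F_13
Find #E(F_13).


For each x in F_13, count y with y^2 = x^3 + 7 x + 1 mod 13:
  x = 0: RHS = 1, y in [1, 12]  -> 2 point(s)
  x = 1: RHS = 9, y in [3, 10]  -> 2 point(s)
  x = 2: RHS = 10, y in [6, 7]  -> 2 point(s)
  x = 3: RHS = 10, y in [6, 7]  -> 2 point(s)
  x = 6: RHS = 12, y in [5, 8]  -> 2 point(s)
  x = 7: RHS = 3, y in [4, 9]  -> 2 point(s)
  x = 8: RHS = 10, y in [6, 7]  -> 2 point(s)
  x = 9: RHS = 0, y in [0]  -> 1 point(s)
Affine points: 15. Add the point at infinity: total = 16.

#E(F_13) = 16


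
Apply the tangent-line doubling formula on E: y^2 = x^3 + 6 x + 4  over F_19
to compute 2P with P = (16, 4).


Doubling: s = (3 x1^2 + a) / (2 y1)
s = (3*16^2 + 6) / (2*4) mod 19 = 16
x3 = s^2 - 2 x1 mod 19 = 16^2 - 2*16 = 15
y3 = s (x1 - x3) - y1 mod 19 = 16 * (16 - 15) - 4 = 12

2P = (15, 12)


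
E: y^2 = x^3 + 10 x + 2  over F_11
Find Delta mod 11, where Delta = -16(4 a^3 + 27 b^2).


4 a^3 + 27 b^2 = 4*10^3 + 27*2^2 = 4000 + 108 = 4108
Delta = -16 * (4108) = -65728
Delta mod 11 = 8

Delta = 8 (mod 11)


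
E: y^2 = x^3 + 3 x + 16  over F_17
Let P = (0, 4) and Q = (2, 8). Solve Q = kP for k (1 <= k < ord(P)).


Enumerate multiples of P until we hit Q = (2, 8):
  1P = (0, 4)
  2P = (2, 8)
Match found at i = 2.

k = 2


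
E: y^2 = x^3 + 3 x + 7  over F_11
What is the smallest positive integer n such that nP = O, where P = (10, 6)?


Compute successive multiples of P until we hit O:
  1P = (10, 6)
  2P = (5, 2)
  3P = (5, 9)
  4P = (10, 5)
  5P = O

ord(P) = 5


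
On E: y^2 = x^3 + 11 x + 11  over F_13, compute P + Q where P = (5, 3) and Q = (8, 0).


P != Q, so use the chord formula.
s = (y2 - y1) / (x2 - x1) = (10) / (3) mod 13 = 12
x3 = s^2 - x1 - x2 mod 13 = 12^2 - 5 - 8 = 1
y3 = s (x1 - x3) - y1 mod 13 = 12 * (5 - 1) - 3 = 6

P + Q = (1, 6)


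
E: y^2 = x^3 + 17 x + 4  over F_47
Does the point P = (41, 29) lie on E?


Check whether y^2 = x^3 + 17 x + 4 (mod 47) for (x, y) = (41, 29).
LHS: y^2 = 29^2 mod 47 = 42
RHS: x^3 + 17 x + 4 = 41^3 + 17*41 + 4 mod 47 = 15
LHS != RHS

No, not on the curve


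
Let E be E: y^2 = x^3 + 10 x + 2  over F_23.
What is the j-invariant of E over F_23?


Delta = -16(4 a^3 + 27 b^2) mod 23 = 6
-1728 * (4 a)^3 = -1728 * (4*10)^3 mod 23 = 4
j = 4 * 6^(-1) mod 23 = 16

j = 16 (mod 23)


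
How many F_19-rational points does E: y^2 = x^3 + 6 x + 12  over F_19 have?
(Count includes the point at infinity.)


For each x in F_19, count y with y^2 = x^3 + 6 x + 12 mod 19:
  x = 1: RHS = 0, y in [0]  -> 1 point(s)
  x = 3: RHS = 0, y in [0]  -> 1 point(s)
  x = 4: RHS = 5, y in [9, 10]  -> 2 point(s)
  x = 6: RHS = 17, y in [6, 13]  -> 2 point(s)
  x = 7: RHS = 17, y in [6, 13]  -> 2 point(s)
  x = 9: RHS = 16, y in [4, 15]  -> 2 point(s)
  x = 12: RHS = 7, y in [8, 11]  -> 2 point(s)
  x = 13: RHS = 7, y in [8, 11]  -> 2 point(s)
  x = 14: RHS = 9, y in [3, 16]  -> 2 point(s)
  x = 15: RHS = 0, y in [0]  -> 1 point(s)
  x = 16: RHS = 5, y in [9, 10]  -> 2 point(s)
  x = 17: RHS = 11, y in [7, 12]  -> 2 point(s)
  x = 18: RHS = 5, y in [9, 10]  -> 2 point(s)
Affine points: 23. Add the point at infinity: total = 24.

#E(F_19) = 24


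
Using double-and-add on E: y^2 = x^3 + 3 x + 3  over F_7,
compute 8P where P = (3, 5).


k = 8 = 1000_2 (binary, LSB first: 0001)
Double-and-add from P = (3, 5):
  bit 0 = 0: acc unchanged = O
  bit 1 = 0: acc unchanged = O
  bit 2 = 0: acc unchanged = O
  bit 3 = 1: acc = O + (3, 2) = (3, 2)

8P = (3, 2)


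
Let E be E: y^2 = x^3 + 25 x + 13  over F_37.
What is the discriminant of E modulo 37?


4 a^3 + 27 b^2 = 4*25^3 + 27*13^2 = 62500 + 4563 = 67063
Delta = -16 * (67063) = -1073008
Delta mod 37 = 29

Delta = 29 (mod 37)


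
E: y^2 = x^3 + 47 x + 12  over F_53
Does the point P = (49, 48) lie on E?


Check whether y^2 = x^3 + 47 x + 12 (mod 53) for (x, y) = (49, 48).
LHS: y^2 = 48^2 mod 53 = 25
RHS: x^3 + 47 x + 12 = 49^3 + 47*49 + 12 mod 53 = 25
LHS = RHS

Yes, on the curve


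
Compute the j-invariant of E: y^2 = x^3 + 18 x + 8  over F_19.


Delta = -16(4 a^3 + 27 b^2) mod 19 = 4
-1728 * (4 a)^3 = -1728 * (4*18)^3 mod 19 = 12
j = 12 * 4^(-1) mod 19 = 3

j = 3 (mod 19)


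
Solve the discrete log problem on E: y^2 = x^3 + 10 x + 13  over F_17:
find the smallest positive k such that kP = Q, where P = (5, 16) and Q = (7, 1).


Enumerate multiples of P until we hit Q = (7, 1):
  1P = (5, 16)
  2P = (7, 1)
Match found at i = 2.

k = 2


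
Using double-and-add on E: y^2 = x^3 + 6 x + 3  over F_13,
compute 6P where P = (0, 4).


k = 6 = 110_2 (binary, LSB first: 011)
Double-and-add from P = (0, 4):
  bit 0 = 0: acc unchanged = O
  bit 1 = 1: acc = O + (3, 10) = (3, 10)
  bit 2 = 1: acc = (3, 10) + (8, 11) = (1, 6)

6P = (1, 6)


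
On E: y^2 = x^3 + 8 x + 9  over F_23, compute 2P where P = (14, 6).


Doubling: s = (3 x1^2 + a) / (2 y1)
s = (3*14^2 + 8) / (2*6) mod 23 = 19
x3 = s^2 - 2 x1 mod 23 = 19^2 - 2*14 = 11
y3 = s (x1 - x3) - y1 mod 23 = 19 * (14 - 11) - 6 = 5

2P = (11, 5)


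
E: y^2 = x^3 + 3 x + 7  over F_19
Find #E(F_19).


For each x in F_19, count y with y^2 = x^3 + 3 x + 7 mod 19:
  x = 0: RHS = 7, y in [8, 11]  -> 2 point(s)
  x = 1: RHS = 11, y in [7, 12]  -> 2 point(s)
  x = 3: RHS = 5, y in [9, 10]  -> 2 point(s)
  x = 4: RHS = 7, y in [8, 11]  -> 2 point(s)
  x = 8: RHS = 11, y in [7, 12]  -> 2 point(s)
  x = 10: RHS = 11, y in [7, 12]  -> 2 point(s)
  x = 12: RHS = 4, y in [2, 17]  -> 2 point(s)
  x = 13: RHS = 1, y in [1, 18]  -> 2 point(s)
  x = 14: RHS = 0, y in [0]  -> 1 point(s)
  x = 15: RHS = 7, y in [8, 11]  -> 2 point(s)
  x = 16: RHS = 9, y in [3, 16]  -> 2 point(s)
Affine points: 21. Add the point at infinity: total = 22.

#E(F_19) = 22


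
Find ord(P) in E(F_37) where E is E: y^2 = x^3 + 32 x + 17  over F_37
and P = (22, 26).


Compute successive multiples of P until we hit O:
  1P = (22, 26)
  2P = (23, 28)
  3P = (33, 26)
  4P = (19, 11)
  5P = (21, 16)
  6P = (20, 31)
  7P = (29, 10)
  8P = (32, 18)
  ... (continuing to 30P)
  30P = O

ord(P) = 30


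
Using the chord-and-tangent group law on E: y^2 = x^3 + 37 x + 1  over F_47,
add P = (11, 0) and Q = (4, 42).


P != Q, so use the chord formula.
s = (y2 - y1) / (x2 - x1) = (42) / (40) mod 47 = 41
x3 = s^2 - x1 - x2 mod 47 = 41^2 - 11 - 4 = 21
y3 = s (x1 - x3) - y1 mod 47 = 41 * (11 - 21) - 0 = 13

P + Q = (21, 13)


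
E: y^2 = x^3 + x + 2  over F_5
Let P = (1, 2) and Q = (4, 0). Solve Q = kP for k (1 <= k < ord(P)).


Enumerate multiples of P until we hit Q = (4, 0):
  1P = (1, 2)
  2P = (4, 0)
Match found at i = 2.

k = 2


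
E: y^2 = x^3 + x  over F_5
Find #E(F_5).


For each x in F_5, count y with y^2 = x^3 + 1 x + 0 mod 5:
  x = 0: RHS = 0, y in [0]  -> 1 point(s)
  x = 2: RHS = 0, y in [0]  -> 1 point(s)
  x = 3: RHS = 0, y in [0]  -> 1 point(s)
Affine points: 3. Add the point at infinity: total = 4.

#E(F_5) = 4


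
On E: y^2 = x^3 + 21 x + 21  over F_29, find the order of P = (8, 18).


Compute successive multiples of P until we hit O:
  1P = (8, 18)
  2P = (18, 5)
  3P = (16, 4)
  4P = (28, 17)
  5P = (17, 10)
  6P = (3, 13)
  7P = (19, 0)
  8P = (3, 16)
  ... (continuing to 14P)
  14P = O

ord(P) = 14


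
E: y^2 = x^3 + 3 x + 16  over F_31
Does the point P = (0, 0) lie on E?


Check whether y^2 = x^3 + 3 x + 16 (mod 31) for (x, y) = (0, 0).
LHS: y^2 = 0^2 mod 31 = 0
RHS: x^3 + 3 x + 16 = 0^3 + 3*0 + 16 mod 31 = 16
LHS != RHS

No, not on the curve


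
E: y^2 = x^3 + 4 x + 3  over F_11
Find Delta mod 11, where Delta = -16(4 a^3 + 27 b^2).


4 a^3 + 27 b^2 = 4*4^3 + 27*3^2 = 256 + 243 = 499
Delta = -16 * (499) = -7984
Delta mod 11 = 2

Delta = 2 (mod 11)


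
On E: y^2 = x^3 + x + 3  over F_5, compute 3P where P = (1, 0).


k = 3 = 11_2 (binary, LSB first: 11)
Double-and-add from P = (1, 0):
  bit 0 = 1: acc = O + (1, 0) = (1, 0)
  bit 1 = 1: acc = (1, 0) + O = (1, 0)

3P = (1, 0)


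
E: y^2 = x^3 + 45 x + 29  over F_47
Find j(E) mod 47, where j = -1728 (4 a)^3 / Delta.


Delta = -16(4 a^3 + 27 b^2) mod 47 = 40
-1728 * (4 a)^3 = -1728 * (4*45)^3 mod 47 = 8
j = 8 * 40^(-1) mod 47 = 19

j = 19 (mod 47)


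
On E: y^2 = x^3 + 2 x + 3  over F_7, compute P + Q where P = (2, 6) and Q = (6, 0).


P != Q, so use the chord formula.
s = (y2 - y1) / (x2 - x1) = (1) / (4) mod 7 = 2
x3 = s^2 - x1 - x2 mod 7 = 2^2 - 2 - 6 = 3
y3 = s (x1 - x3) - y1 mod 7 = 2 * (2 - 3) - 6 = 6

P + Q = (3, 6)


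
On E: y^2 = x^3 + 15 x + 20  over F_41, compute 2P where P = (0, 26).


Doubling: s = (3 x1^2 + a) / (2 y1)
s = (3*0^2 + 15) / (2*26) mod 41 = 20
x3 = s^2 - 2 x1 mod 41 = 20^2 - 2*0 = 31
y3 = s (x1 - x3) - y1 mod 41 = 20 * (0 - 31) - 26 = 10

2P = (31, 10)


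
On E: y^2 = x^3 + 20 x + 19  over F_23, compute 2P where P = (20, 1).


Doubling: s = (3 x1^2 + a) / (2 y1)
s = (3*20^2 + 20) / (2*1) mod 23 = 12
x3 = s^2 - 2 x1 mod 23 = 12^2 - 2*20 = 12
y3 = s (x1 - x3) - y1 mod 23 = 12 * (20 - 12) - 1 = 3

2P = (12, 3)


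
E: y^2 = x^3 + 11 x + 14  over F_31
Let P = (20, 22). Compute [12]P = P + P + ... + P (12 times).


k = 12 = 1100_2 (binary, LSB first: 0011)
Double-and-add from P = (20, 22):
  bit 0 = 0: acc unchanged = O
  bit 1 = 0: acc unchanged = O
  bit 2 = 1: acc = O + (21, 12) = (21, 12)
  bit 3 = 1: acc = (21, 12) + (8, 26) = (16, 16)

12P = (16, 16)


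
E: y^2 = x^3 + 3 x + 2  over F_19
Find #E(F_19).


For each x in F_19, count y with y^2 = x^3 + 3 x + 2 mod 19:
  x = 1: RHS = 6, y in [5, 14]  -> 2 point(s)
  x = 2: RHS = 16, y in [4, 15]  -> 2 point(s)
  x = 3: RHS = 0, y in [0]  -> 1 point(s)
  x = 5: RHS = 9, y in [3, 16]  -> 2 point(s)
  x = 7: RHS = 5, y in [9, 10]  -> 2 point(s)
  x = 8: RHS = 6, y in [5, 14]  -> 2 point(s)
  x = 9: RHS = 17, y in [6, 13]  -> 2 point(s)
  x = 10: RHS = 6, y in [5, 14]  -> 2 point(s)
  x = 11: RHS = 17, y in [6, 13]  -> 2 point(s)
  x = 16: RHS = 4, y in [2, 17]  -> 2 point(s)
  x = 17: RHS = 7, y in [8, 11]  -> 2 point(s)
  x = 18: RHS = 17, y in [6, 13]  -> 2 point(s)
Affine points: 23. Add the point at infinity: total = 24.

#E(F_19) = 24


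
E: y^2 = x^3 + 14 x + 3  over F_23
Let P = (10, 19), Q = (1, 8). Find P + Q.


P != Q, so use the chord formula.
s = (y2 - y1) / (x2 - x1) = (12) / (14) mod 23 = 14
x3 = s^2 - x1 - x2 mod 23 = 14^2 - 10 - 1 = 1
y3 = s (x1 - x3) - y1 mod 23 = 14 * (10 - 1) - 19 = 15

P + Q = (1, 15)


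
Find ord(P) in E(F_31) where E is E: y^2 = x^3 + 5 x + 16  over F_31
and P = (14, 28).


Compute successive multiples of P until we hit O:
  1P = (14, 28)
  2P = (0, 4)
  3P = (25, 24)
  4P = (28, 25)
  5P = (24, 14)
  6P = (21, 19)
  7P = (16, 10)
  8P = (20, 26)
  ... (continuing to 31P)
  31P = O

ord(P) = 31
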